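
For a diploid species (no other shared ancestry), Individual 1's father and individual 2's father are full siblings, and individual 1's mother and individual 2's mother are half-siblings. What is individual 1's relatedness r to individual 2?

0.1875

Relatedness sums over independent paths through distinct common ancestors.
Individual 1 and individual 2 are related in two ways: first cousins through their fathers (r = 1/8) and half first cousins through their mothers (r = 1/16).
r = 1/8 + 1/16 = 3/16 = 0.1875.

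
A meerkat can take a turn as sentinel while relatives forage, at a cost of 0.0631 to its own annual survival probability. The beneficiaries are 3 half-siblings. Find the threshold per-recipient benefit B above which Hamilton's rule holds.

r to a half-sibling = 1/4 (half-sibs share one parent — one path of length 2: r = (1/2)^2 = 1/4).
Hamilton's rule with n recipients of equal r: n·r·B > C, so B > C/(n·r) = 0.0631/(3·0.25) = 0.0841.

0.0841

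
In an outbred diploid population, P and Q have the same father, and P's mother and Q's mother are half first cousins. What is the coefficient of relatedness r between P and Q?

Wright's path rule: contributions from independent ancestry routes add.
P and Q are related in two ways: half-sibs through their shared father (r = 1/4) and half second cousins through their mothers (r = 1/64).
r = 1/4 + 1/64 = 17/64 = 0.265625.

0.265625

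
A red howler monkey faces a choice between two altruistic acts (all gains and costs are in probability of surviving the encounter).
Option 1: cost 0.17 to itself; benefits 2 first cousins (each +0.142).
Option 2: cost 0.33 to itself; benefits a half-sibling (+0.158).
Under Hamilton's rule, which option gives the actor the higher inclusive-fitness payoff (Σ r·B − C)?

Option 1

Option 1: r to a first cousin = 0.125.
Option 1: Σ r·B − C = (2·0.125·0.142) − 0.17 = -0.1345.
Option 2: r to a half-sibling = 0.25.
Option 2: Σ r·B − C = (1·0.25·0.158) − 0.33 = -0.2905.
Option 1 has the higher net inclusive-fitness payoff.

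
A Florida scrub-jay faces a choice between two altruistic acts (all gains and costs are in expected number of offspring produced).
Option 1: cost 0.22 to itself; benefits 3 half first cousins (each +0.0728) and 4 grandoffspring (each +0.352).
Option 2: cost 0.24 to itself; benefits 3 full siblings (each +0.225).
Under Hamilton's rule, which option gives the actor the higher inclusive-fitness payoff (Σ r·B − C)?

Option 1: r to a half first cousin = 0.0625.
Option 1: r to a grandoffspring = 0.25.
Option 1: Σ r·B − C = (3·0.0625·0.0728 + 4·0.25·0.352) − 0.22 = 0.14565.
Option 2: r to a full sibling = 0.5.
Option 2: Σ r·B − C = (3·0.5·0.225) − 0.24 = 0.0975.
Option 1 has the higher net inclusive-fitness payoff.

Option 1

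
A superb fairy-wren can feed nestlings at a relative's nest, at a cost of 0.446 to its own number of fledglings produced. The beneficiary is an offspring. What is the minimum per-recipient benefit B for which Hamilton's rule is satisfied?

0.892

r to an offspring = 1/2 (one parent–offspring link: r = (1/2)^1 = 1/2).
Hamilton's rule with n recipients of equal r: n·r·B > C, so B > C/(n·r) = 0.446/(1·0.5) = 0.892.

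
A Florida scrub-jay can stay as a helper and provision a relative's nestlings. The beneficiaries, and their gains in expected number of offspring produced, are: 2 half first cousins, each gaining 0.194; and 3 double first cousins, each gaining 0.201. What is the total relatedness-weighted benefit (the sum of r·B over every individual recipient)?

0.175

r to a half first cousin = 1/16 (half first cousins share one grandparent — one path of length 4: r = (1/2)^4 = 1/16).
r to a double first cousin = 1/4 (double first cousins share both grandparent pairs — four paths of length 4: r = 4·(1/2)^4 = 1/4).
Summing one r·B term per recipient: 2·0.0625·0.194 + 3·0.25·0.201 = 0.175.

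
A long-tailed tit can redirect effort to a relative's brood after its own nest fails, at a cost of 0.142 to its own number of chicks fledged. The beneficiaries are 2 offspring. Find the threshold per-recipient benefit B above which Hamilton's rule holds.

0.142

r to an offspring = 0.5 (one parent–offspring link: r = (1/2)^1 = 1/2).
Hamilton's rule with n recipients of equal r: n·r·B > C, so B > C/(n·r) = 0.142/(2·0.5) = 0.142.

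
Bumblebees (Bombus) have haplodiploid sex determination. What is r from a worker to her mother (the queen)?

0.5

One meiotic link between diploid queen and diploid daughter: r = 1/2.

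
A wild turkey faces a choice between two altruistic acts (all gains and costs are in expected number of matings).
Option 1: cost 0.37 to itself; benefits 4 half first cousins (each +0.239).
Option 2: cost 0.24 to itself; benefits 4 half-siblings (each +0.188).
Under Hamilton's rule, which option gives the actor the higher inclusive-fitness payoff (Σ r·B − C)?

Option 1: r to a half first cousin = 0.0625.
Option 1: Σ r·B − C = (4·0.0625·0.239) − 0.37 = -0.31025.
Option 2: r to a half-sibling = 0.25.
Option 2: Σ r·B − C = (4·0.25·0.188) − 0.24 = -0.052.
Option 2 has the higher net inclusive-fitness payoff.

Option 2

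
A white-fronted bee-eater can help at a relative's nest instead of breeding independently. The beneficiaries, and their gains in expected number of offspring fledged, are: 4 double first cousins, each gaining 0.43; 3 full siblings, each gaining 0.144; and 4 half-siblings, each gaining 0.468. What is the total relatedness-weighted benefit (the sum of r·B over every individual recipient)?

1.114

r to a double first cousin = 0.25 (double first cousins share both grandparent pairs — four paths of length 4: r = 4·(1/2)^4 = 1/4).
r to a full sibling = 1/2 (full sibs share both parents — two paths of length 2: r = 2·(1/2)^2 = 1/2).
r to a half-sibling = 1/4 (half-sibs share one parent — one path of length 2: r = (1/2)^2 = 1/4).
Summing one r·B term per recipient: 4·0.25·0.43 + 3·0.5·0.144 + 4·0.25·0.468 = 1.114.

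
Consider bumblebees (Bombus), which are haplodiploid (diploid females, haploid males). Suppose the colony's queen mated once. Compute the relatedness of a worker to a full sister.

0.75

Haplodiploid full sisters inherit their father's entire haploid genome identically (contributing 1/2) and on average half of their mother's contribution (1/2 · 1/2 = 1/4); r = 1/2 + 1/4 = 3/4.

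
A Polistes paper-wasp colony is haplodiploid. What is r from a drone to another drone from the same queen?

Haploid brothers each carry a random half of the queen's diploid genome, so on average they share half: r = 1/2.

0.5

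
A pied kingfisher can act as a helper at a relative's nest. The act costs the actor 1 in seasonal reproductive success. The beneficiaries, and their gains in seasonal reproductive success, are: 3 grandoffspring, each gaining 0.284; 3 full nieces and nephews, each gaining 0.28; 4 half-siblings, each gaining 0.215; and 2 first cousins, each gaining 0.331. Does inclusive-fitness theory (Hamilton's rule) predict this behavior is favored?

Hamilton's rule: the trait is favored when the sum of r·B over every recipient exceeds the actor's cost C.
r to a grandoffspring = 1/4 (two parent–offspring links: r = (1/2)^2 = 1/4).
r to a full niece or nephew = 0.25 (full aunt/uncle↔niece/nephew: two paths of length 3 through the shared grandparent pair: r = 2·(1/2)^3 = 1/4).
r to a half-sibling = 1/4 (half-sibs share one parent — one path of length 2: r = (1/2)^2 = 1/4).
r to a first cousin = 1/8 (first cousins share one grandparent pair — two paths of length 4: r = 2·(1/2)^4 = 1/8).
Summing one r·B term per recipient: 3·0.25·0.284 + 3·0.25·0.28 + 4·0.25·0.215 + 2·0.125·0.331 = 0.72075.
0.72075 < 1: the indirect benefit is less than the cost.

No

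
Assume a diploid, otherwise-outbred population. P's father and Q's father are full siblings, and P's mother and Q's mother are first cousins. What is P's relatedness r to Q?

0.15625

Wright's path rule: contributions from independent ancestry routes add.
P and Q are related in two ways: first cousins through their fathers (r = 1/8) and second cousins through their mothers (r = 1/32).
r = 1/8 + 1/32 = 5/32 = 0.15625.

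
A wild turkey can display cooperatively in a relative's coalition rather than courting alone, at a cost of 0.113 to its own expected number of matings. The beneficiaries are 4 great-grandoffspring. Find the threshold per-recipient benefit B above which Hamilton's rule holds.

0.226

r to a great-grandoffspring = 0.125 (three parent–offspring links: r = (1/2)^3 = 1/8).
Hamilton's rule with n recipients of equal r: n·r·B > C, so B > C/(n·r) = 0.113/(4·0.125) = 0.226.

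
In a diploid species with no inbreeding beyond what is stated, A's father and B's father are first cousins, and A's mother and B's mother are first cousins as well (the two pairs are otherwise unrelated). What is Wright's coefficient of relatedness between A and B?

0.0625

With two independent routes of shared ancestry, r is the sum of the two contributions.
A and B are related in two ways: second cousins through their fathers (r = 1/32) and second cousins through their mothers (r = 1/32).
r = 1/32 + 1/32 = 1/16 = 0.0625.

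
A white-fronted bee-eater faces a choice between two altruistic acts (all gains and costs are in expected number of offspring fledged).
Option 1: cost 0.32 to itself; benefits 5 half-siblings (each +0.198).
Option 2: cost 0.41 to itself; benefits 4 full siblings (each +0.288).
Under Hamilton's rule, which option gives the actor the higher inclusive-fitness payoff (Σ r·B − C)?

Option 2

Option 1: r to a half-sibling = 0.25.
Option 1: Σ r·B − C = (5·0.25·0.198) − 0.32 = -0.0725.
Option 2: r to a full sibling = 0.5.
Option 2: Σ r·B − C = (4·0.5·0.288) − 0.41 = 0.166.
Option 2 has the higher net inclusive-fitness payoff.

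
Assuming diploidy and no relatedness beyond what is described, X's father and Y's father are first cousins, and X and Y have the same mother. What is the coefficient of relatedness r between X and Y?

0.28125

Wright's path rule: contributions from independent ancestry routes add.
X and Y are related in two ways: second cousins through their fathers (r = 1/32) and half-sibs through their shared mother (r = 1/4).
r = 1/32 + 1/4 = 0.28125.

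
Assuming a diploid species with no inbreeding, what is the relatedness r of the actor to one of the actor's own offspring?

Each parent–offspring link contributes a factor of 1/2, and independent paths through distinct common ancestors add.
One parent–offspring link: r = (1/2)^1 = 1/2.

0.5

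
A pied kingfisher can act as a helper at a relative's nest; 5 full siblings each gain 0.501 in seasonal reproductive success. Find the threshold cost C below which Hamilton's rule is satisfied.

1.2525

r to a full sibling = 0.5 (full sibs share both parents — two paths of length 2: r = 2·(1/2)^2 = 1/2).
Hamilton's rule: n·r·B > C, so the trait is favored while C < n·r·B = 5·0.5·0.501 = 1.2525.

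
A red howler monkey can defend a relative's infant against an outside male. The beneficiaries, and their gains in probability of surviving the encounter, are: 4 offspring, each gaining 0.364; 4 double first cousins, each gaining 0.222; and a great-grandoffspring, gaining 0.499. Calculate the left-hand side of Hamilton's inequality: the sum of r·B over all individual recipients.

1.012375

r to an offspring = 1/2 (one parent–offspring link: r = (1/2)^1 = 1/2).
r to a double first cousin = 0.25 (double first cousins share both grandparent pairs — four paths of length 4: r = 4·(1/2)^4 = 1/4).
r to a great-grandoffspring = 1/8 (three parent–offspring links: r = (1/2)^3 = 1/8).
Summing one r·B term per recipient: 4·0.5·0.364 + 4·0.25·0.222 + 1·0.125·0.499 = 1.012375.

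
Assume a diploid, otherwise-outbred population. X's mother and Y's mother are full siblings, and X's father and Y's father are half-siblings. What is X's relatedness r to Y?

Relatedness sums over independent paths through distinct common ancestors.
X and Y are related in two ways: first cousins through their mothers (r = 1/8) and half first cousins through their fathers (r = 1/16).
r = 1/8 + 1/16 = 0.1875.

0.1875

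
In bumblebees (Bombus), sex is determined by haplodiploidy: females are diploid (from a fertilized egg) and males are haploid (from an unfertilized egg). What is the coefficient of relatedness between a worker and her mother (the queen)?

One meiotic link between diploid queen and diploid daughter: r = 1/2.

0.5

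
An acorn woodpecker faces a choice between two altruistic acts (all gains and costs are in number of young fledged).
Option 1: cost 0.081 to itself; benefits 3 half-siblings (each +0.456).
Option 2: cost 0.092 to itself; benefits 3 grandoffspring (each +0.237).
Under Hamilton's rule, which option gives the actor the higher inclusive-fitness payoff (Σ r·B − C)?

Option 1

Option 1: r to a half-sibling = 0.25.
Option 1: Σ r·B − C = (3·0.25·0.456) − 0.081 = 0.261.
Option 2: r to a grandoffspring = 0.25.
Option 2: Σ r·B − C = (3·0.25·0.237) − 0.092 = 0.08575.
Option 1 has the higher net inclusive-fitness payoff.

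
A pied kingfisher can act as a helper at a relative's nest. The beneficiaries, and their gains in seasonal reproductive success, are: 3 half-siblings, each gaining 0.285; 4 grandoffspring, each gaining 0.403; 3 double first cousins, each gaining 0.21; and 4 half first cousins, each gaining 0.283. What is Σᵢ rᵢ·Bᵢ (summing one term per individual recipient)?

0.845

r to a half-sibling = 0.25 (half-sibs share one parent — one path of length 2: r = (1/2)^2 = 1/4).
r to a grandoffspring = 0.25 (two parent–offspring links: r = (1/2)^2 = 1/4).
r to a double first cousin = 1/4 (double first cousins share both grandparent pairs — four paths of length 4: r = 4·(1/2)^4 = 1/4).
r to a half first cousin = 1/16 (half first cousins share one grandparent — one path of length 4: r = (1/2)^4 = 1/16).
Summing one r·B term per recipient: 3·0.25·0.285 + 4·0.25·0.403 + 3·0.25·0.21 + 4·0.0625·0.283 = 0.845.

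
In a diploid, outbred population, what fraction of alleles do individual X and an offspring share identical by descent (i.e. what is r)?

One parent–offspring link: r = (1/2)^1 = 1/2.

0.5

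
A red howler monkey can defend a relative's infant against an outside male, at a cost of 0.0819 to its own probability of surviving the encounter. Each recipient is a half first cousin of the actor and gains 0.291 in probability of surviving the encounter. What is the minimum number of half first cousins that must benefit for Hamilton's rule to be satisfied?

5

r to a half first cousin = 0.0625 (half first cousins share one grandparent — one path of length 4: r = (1/2)^4 = 1/16).
Hamilton's rule: n·r·B > C  ⇒  n > C/(r·B) = 0.0819/(0.0625·0.291) = 4.503.
The smallest integer exceeding 4.503 is 5.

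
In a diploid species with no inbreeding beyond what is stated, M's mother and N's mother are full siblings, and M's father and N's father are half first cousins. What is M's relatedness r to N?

0.140625

Independent pedigree routes through distinct common ancestors add.
M and N are related in two ways: first cousins through their mothers (r = 1/8) and half second cousins through their fathers (r = 1/64).
r = 1/8 + 1/64 = 9/64 = 0.140625.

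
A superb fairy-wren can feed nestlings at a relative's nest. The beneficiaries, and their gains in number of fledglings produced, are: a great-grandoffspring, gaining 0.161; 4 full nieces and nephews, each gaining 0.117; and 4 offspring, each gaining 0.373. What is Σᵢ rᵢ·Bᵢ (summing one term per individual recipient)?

0.883125

r to a great-grandoffspring = 0.125 (three parent–offspring links: r = (1/2)^3 = 1/8).
r to a full niece or nephew = 0.25 (full aunt/uncle↔niece/nephew: two paths of length 3 through the shared grandparent pair: r = 2·(1/2)^3 = 1/4).
r to an offspring = 1/2 (one parent–offspring link: r = (1/2)^1 = 1/2).
Summing one r·B term per recipient: 1·0.125·0.161 + 4·0.25·0.117 + 4·0.5·0.373 = 0.883125.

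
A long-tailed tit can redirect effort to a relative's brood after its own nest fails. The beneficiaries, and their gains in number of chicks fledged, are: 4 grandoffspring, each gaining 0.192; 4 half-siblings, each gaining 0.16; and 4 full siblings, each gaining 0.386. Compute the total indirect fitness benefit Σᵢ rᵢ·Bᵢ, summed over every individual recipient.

1.124

r to a grandoffspring = 0.25 (two parent–offspring links: r = (1/2)^2 = 1/4).
r to a half-sibling = 0.25 (half-sibs share one parent — one path of length 2: r = (1/2)^2 = 1/4).
r to a full sibling = 1/2 (full sibs share both parents — two paths of length 2: r = 2·(1/2)^2 = 1/2).
Summing one r·B term per recipient: 4·0.25·0.192 + 4·0.25·0.16 + 4·0.5·0.386 = 1.124.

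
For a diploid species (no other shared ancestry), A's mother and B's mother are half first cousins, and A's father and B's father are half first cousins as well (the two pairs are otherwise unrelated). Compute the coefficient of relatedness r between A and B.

Relatedness sums over independent paths through distinct common ancestors.
A and B are related in two ways: half second cousins through their mothers (r = 1/64) and half second cousins through their fathers (r = 1/64).
r = 1/64 + 1/64 = 1/32 = 0.03125.

0.03125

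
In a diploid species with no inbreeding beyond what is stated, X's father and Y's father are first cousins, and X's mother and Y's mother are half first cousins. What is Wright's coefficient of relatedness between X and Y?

0.046875

Independent pedigree routes through distinct common ancestors add.
X and Y are related in two ways: second cousins through their fathers (r = 1/32) and half second cousins through their mothers (r = 1/64).
r = 1/32 + 1/64 = 3/64 = 0.046875.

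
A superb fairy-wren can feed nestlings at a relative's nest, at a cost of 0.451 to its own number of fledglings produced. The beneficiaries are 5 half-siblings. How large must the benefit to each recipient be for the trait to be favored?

r to a half-sibling = 0.25 (half-sibs share one parent — one path of length 2: r = (1/2)^2 = 1/4).
Hamilton's rule with n recipients of equal r: n·r·B > C, so B > C/(n·r) = 0.451/(5·0.25) = 0.3608.

0.3608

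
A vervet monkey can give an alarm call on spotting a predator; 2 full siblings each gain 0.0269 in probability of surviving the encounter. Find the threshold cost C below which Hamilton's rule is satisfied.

0.0269

r to a full sibling = 0.5 (full sibs share both parents — two paths of length 2: r = 2·(1/2)^2 = 1/2).
Hamilton's rule: n·r·B > C, so the trait is favored while C < n·r·B = 2·0.5·0.0269 = 0.0269.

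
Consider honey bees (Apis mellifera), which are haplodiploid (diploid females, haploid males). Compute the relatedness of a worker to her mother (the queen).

One meiotic link between diploid queen and diploid daughter: r = 1/2.

0.5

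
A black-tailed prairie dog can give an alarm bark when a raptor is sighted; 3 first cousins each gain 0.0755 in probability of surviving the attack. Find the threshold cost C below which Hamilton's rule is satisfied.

r to a first cousin = 1/8 (first cousins share one grandparent pair — two paths of length 4: r = 2·(1/2)^4 = 1/8).
Hamilton's rule: n·r·B > C, so the trait is favored while C < n·r·B = 3·0.125·0.0755 = 0.0283125.

0.0283125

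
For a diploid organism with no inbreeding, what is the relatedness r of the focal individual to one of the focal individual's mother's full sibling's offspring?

Each parent–offspring link contributes a factor of 1/2, and independent paths through distinct common ancestors add.
First cousins share one grandparent pair — two paths of length 4: r = 2·(1/2)^4 = 1/8.

0.125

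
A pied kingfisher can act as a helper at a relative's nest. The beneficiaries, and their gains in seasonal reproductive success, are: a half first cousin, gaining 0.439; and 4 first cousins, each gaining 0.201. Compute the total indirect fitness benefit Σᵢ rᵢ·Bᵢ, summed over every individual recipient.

r to a half first cousin = 0.0625 (half first cousins share one grandparent — one path of length 4: r = (1/2)^4 = 1/16).
r to a first cousin = 1/8 (first cousins share one grandparent pair — two paths of length 4: r = 2·(1/2)^4 = 1/8).
Summing one r·B term per recipient: 1·0.0625·0.439 + 4·0.125·0.201 = 0.1279375.

0.1279375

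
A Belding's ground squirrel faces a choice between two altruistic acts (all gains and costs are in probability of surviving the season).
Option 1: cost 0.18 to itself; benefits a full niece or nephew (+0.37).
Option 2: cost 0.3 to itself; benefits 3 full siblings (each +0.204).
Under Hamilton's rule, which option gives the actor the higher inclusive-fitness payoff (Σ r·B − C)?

Option 1: r to a full niece or nephew = 0.25.
Option 1: Σ r·B − C = (1·0.25·0.37) − 0.18 = -0.0875.
Option 2: r to a full sibling = 0.5.
Option 2: Σ r·B − C = (3·0.5·0.204) − 0.3 = 0.006.
Option 2 has the higher net inclusive-fitness payoff.

Option 2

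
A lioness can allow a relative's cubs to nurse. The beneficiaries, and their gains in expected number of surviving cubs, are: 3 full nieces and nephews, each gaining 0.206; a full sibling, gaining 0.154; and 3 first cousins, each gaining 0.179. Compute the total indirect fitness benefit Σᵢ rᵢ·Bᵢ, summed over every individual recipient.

0.298625

r to a full niece or nephew = 0.25 (full aunt/uncle↔niece/nephew: two paths of length 3 through the shared grandparent pair: r = 2·(1/2)^3 = 1/4).
r to a full sibling = 1/2 (full sibs share both parents — two paths of length 2: r = 2·(1/2)^2 = 1/2).
r to a first cousin = 0.125 (first cousins share one grandparent pair — two paths of length 4: r = 2·(1/2)^4 = 1/8).
Summing one r·B term per recipient: 3·0.25·0.206 + 1·0.5·0.154 + 3·0.125·0.179 = 0.298625.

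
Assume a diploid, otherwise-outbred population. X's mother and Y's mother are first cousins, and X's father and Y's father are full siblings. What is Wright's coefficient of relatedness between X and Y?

0.15625

Wright's path rule: contributions from independent ancestry routes add.
X and Y are related in two ways: second cousins through their mothers (r = 1/32) and first cousins through their fathers (r = 1/8).
r = 1/32 + 1/8 = 5/32 = 0.15625.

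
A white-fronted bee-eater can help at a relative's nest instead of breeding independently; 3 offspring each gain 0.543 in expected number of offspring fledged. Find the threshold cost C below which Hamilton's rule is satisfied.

r to an offspring = 1/2 (one parent–offspring link: r = (1/2)^1 = 1/2).
Hamilton's rule: n·r·B > C, so the trait is favored while C < n·r·B = 3·0.5·0.543 = 0.8145.

0.8145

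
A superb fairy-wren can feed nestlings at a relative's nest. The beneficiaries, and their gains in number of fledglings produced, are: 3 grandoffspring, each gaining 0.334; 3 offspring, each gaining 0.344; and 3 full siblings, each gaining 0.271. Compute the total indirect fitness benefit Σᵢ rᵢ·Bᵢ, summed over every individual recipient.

1.173

r to a grandoffspring = 1/4 (two parent–offspring links: r = (1/2)^2 = 1/4).
r to an offspring = 0.5 (one parent–offspring link: r = (1/2)^1 = 1/2).
r to a full sibling = 0.5 (full sibs share both parents — two paths of length 2: r = 2·(1/2)^2 = 1/2).
Summing one r·B term per recipient: 3·0.25·0.334 + 3·0.5·0.344 + 3·0.5·0.271 = 1.173.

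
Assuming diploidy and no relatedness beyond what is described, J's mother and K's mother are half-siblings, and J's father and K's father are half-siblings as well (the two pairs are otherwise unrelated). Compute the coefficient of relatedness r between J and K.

Wright's path rule: contributions from independent ancestry routes add.
J and K are related in two ways: half first cousins through their mothers (r = 1/16) and half first cousins through their fathers (r = 1/16).
r = 1/16 + 1/16 = 1/8 = 0.125.

0.125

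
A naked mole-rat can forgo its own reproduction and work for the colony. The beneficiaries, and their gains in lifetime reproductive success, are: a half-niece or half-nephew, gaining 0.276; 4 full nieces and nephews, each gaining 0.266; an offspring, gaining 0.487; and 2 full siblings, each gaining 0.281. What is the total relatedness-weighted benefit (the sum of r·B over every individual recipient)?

r to a half-niece or half-nephew = 1/8 (half-aunt/uncle↔niece/nephew: one path of length 3: r = (1/2)^3 = 1/8).
r to a full niece or nephew = 0.25 (full aunt/uncle↔niece/nephew: two paths of length 3 through the shared grandparent pair: r = 2·(1/2)^3 = 1/4).
r to an offspring = 0.5 (one parent–offspring link: r = (1/2)^1 = 1/2).
r to a full sibling = 0.5 (full sibs share both parents — two paths of length 2: r = 2·(1/2)^2 = 1/2).
Summing one r·B term per recipient: 1·0.125·0.276 + 4·0.25·0.266 + 1·0.5·0.487 + 2·0.5·0.281 = 0.825.

0.825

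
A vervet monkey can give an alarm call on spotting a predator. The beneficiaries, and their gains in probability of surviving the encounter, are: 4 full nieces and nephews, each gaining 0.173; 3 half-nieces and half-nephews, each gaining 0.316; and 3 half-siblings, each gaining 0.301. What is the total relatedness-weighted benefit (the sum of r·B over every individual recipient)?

r to a full niece or nephew = 0.25 (full aunt/uncle↔niece/nephew: two paths of length 3 through the shared grandparent pair: r = 2·(1/2)^3 = 1/4).
r to a half-niece or half-nephew = 1/8 (half-aunt/uncle↔niece/nephew: one path of length 3: r = (1/2)^3 = 1/8).
r to a half-sibling = 0.25 (half-sibs share one parent — one path of length 2: r = (1/2)^2 = 1/4).
Summing one r·B term per recipient: 4·0.25·0.173 + 3·0.125·0.316 + 3·0.25·0.301 = 0.51725.

0.51725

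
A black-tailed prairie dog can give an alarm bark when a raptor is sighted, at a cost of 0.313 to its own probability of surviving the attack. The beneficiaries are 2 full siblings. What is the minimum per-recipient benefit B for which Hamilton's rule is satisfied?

r to a full sibling = 0.5 (full sibs share both parents — two paths of length 2: r = 2·(1/2)^2 = 1/2).
Hamilton's rule with n recipients of equal r: n·r·B > C, so B > C/(n·r) = 0.313/(2·0.5) = 0.313.

0.313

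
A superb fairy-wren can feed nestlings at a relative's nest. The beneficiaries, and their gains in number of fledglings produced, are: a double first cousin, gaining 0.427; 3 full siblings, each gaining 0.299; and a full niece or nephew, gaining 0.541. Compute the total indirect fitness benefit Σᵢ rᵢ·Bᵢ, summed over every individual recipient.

r to a double first cousin = 0.25 (double first cousins share both grandparent pairs — four paths of length 4: r = 4·(1/2)^4 = 1/4).
r to a full sibling = 0.5 (full sibs share both parents — two paths of length 2: r = 2·(1/2)^2 = 1/2).
r to a full niece or nephew = 0.25 (full aunt/uncle↔niece/nephew: two paths of length 3 through the shared grandparent pair: r = 2·(1/2)^3 = 1/4).
Summing one r·B term per recipient: 1·0.25·0.427 + 3·0.5·0.299 + 1·0.25·0.541 = 0.6905.

0.6905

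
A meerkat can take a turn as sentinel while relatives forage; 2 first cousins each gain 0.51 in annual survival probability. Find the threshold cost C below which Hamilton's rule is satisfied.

0.1275

r to a first cousin = 1/8 (first cousins share one grandparent pair — two paths of length 4: r = 2·(1/2)^4 = 1/8).
Hamilton's rule: n·r·B > C, so the trait is favored while C < n·r·B = 2·0.125·0.51 = 0.1275.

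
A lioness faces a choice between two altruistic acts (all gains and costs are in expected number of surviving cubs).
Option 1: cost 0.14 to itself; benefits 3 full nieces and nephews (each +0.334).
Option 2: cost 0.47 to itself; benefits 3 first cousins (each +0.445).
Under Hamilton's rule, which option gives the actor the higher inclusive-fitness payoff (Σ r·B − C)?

Option 1: r to a full niece or nephew = 0.25.
Option 1: Σ r·B − C = (3·0.25·0.334) − 0.14 = 0.1105.
Option 2: r to a first cousin = 0.125.
Option 2: Σ r·B − C = (3·0.125·0.445) − 0.47 = -0.303125.
Option 1 has the higher net inclusive-fitness payoff.

Option 1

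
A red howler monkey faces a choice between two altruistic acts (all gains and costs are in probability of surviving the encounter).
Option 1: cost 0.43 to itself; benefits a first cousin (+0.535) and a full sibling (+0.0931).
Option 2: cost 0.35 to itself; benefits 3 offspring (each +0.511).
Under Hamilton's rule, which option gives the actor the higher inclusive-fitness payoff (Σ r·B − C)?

Option 1: r to a first cousin = 0.125.
Option 1: r to a full sibling = 0.5.
Option 1: Σ r·B − C = (1·0.125·0.535 + 1·0.5·0.0931) − 0.43 = -0.316575.
Option 2: r to an offspring = 0.5.
Option 2: Σ r·B − C = (3·0.5·0.511) − 0.35 = 0.4165.
Option 2 has the higher net inclusive-fitness payoff.

Option 2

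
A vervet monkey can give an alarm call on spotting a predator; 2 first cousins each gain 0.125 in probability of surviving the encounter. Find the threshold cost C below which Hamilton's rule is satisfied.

0.03125

r to a first cousin = 0.125 (first cousins share one grandparent pair — two paths of length 4: r = 2·(1/2)^4 = 1/8).
Hamilton's rule: n·r·B > C, so the trait is favored while C < n·r·B = 2·0.125·0.125 = 0.03125.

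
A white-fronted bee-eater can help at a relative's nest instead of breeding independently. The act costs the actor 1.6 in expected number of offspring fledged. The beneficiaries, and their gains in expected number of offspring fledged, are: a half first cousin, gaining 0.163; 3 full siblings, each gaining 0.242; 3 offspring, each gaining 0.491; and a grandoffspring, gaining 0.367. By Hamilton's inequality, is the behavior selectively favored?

Hamilton's rule: the trait is favored when the sum of r·B over every recipient exceeds the actor's cost C.
r to a half first cousin = 1/16 (half first cousins share one grandparent — one path of length 4: r = (1/2)^4 = 1/16).
r to a full sibling = 0.5 (full sibs share both parents — two paths of length 2: r = 2·(1/2)^2 = 1/2).
r to an offspring = 1/2 (one parent–offspring link: r = (1/2)^1 = 1/2).
r to a grandoffspring = 1/4 (two parent–offspring links: r = (1/2)^2 = 1/4).
Summing one r·B term per recipient: 1·0.0625·0.163 + 3·0.5·0.242 + 3·0.5·0.491 + 1·0.25·0.367 = 1.2014375.
1.2014375 < 1.6: the indirect benefit is less than the cost.

No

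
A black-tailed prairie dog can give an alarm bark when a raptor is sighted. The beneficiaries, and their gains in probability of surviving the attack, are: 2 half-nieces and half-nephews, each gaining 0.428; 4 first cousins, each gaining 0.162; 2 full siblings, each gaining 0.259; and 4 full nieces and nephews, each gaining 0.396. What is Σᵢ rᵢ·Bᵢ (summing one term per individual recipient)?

r to a half-niece or half-nephew = 0.125 (half-aunt/uncle↔niece/nephew: one path of length 3: r = (1/2)^3 = 1/8).
r to a first cousin = 1/8 (first cousins share one grandparent pair — two paths of length 4: r = 2·(1/2)^4 = 1/8).
r to a full sibling = 1/2 (full sibs share both parents — two paths of length 2: r = 2·(1/2)^2 = 1/2).
r to a full niece or nephew = 1/4 (full aunt/uncle↔niece/nephew: two paths of length 3 through the shared grandparent pair: r = 2·(1/2)^3 = 1/4).
Summing one r·B term per recipient: 2·0.125·0.428 + 4·0.125·0.162 + 2·0.5·0.259 + 4·0.25·0.396 = 0.843.

0.843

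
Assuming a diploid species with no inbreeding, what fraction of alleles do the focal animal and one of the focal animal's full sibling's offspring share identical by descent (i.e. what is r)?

0.25

Each parent–offspring link contributes a factor of 1/2, and independent paths through distinct common ancestors add.
Full aunt/uncle↔niece/nephew: two paths of length 3 through the shared grandparent pair: r = 2·(1/2)^3 = 1/4.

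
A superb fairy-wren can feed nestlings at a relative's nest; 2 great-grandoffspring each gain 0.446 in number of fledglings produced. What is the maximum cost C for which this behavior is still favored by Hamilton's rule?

0.1115

r to a great-grandoffspring = 0.125 (three parent–offspring links: r = (1/2)^3 = 1/8).
Hamilton's rule: n·r·B > C, so the trait is favored while C < n·r·B = 2·0.125·0.446 = 0.1115.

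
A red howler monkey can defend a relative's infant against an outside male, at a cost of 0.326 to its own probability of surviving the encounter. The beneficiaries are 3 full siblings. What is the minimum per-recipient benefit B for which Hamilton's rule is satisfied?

0.2173

r to a full sibling = 1/2 (full sibs share both parents — two paths of length 2: r = 2·(1/2)^2 = 1/2).
Hamilton's rule with n recipients of equal r: n·r·B > C, so B > C/(n·r) = 0.326/(3·0.5) = 0.2173.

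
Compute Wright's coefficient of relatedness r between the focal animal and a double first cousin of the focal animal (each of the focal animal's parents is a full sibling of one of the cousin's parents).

Each parent–offspring link contributes a factor of 1/2, and independent paths through distinct common ancestors add.
Double first cousins share both grandparent pairs — four paths of length 4: r = 4·(1/2)^4 = 1/4.

0.25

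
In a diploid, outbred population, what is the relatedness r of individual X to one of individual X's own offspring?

0.5

Each parent–offspring link contributes a factor of 1/2, and independent paths through distinct common ancestors add.
One parent–offspring link: r = (1/2)^1 = 1/2.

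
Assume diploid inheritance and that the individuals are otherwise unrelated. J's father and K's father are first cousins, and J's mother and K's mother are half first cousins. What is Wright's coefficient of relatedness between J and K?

Wright's path rule: contributions from independent ancestry routes add.
J and K are related in two ways: second cousins through their fathers (r = 1/32) and half second cousins through their mothers (r = 1/64).
r = 1/32 + 1/64 = 0.046875.

0.046875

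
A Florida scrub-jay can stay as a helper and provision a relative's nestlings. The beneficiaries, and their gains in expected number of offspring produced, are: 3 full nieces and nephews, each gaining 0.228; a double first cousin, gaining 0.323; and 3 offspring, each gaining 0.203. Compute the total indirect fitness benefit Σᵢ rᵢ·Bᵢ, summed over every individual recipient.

0.55625

r to a full niece or nephew = 1/4 (full aunt/uncle↔niece/nephew: two paths of length 3 through the shared grandparent pair: r = 2·(1/2)^3 = 1/4).
r to a double first cousin = 0.25 (double first cousins share both grandparent pairs — four paths of length 4: r = 4·(1/2)^4 = 1/4).
r to an offspring = 1/2 (one parent–offspring link: r = (1/2)^1 = 1/2).
Summing one r·B term per recipient: 3·0.25·0.228 + 1·0.25·0.323 + 3·0.5·0.203 = 0.55625.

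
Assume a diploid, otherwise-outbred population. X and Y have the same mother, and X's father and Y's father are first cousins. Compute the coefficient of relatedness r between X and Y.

0.28125

With two independent routes of shared ancestry, r is the sum of the two contributions.
X and Y are related in two ways: half-sibs through their shared mother (r = 1/4) and second cousins through their fathers (r = 1/32).
r = 1/4 + 1/32 = 0.28125.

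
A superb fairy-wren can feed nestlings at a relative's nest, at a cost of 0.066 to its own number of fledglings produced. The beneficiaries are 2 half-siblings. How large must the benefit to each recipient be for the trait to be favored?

0.132

r to a half-sibling = 1/4 (half-sibs share one parent — one path of length 2: r = (1/2)^2 = 1/4).
Hamilton's rule with n recipients of equal r: n·r·B > C, so B > C/(n·r) = 0.066/(2·0.25) = 0.132.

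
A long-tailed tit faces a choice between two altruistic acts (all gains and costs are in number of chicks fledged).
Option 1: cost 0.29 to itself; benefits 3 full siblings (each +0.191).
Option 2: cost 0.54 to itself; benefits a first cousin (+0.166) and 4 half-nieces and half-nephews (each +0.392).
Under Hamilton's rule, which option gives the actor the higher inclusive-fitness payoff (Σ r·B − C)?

Option 1

Option 1: r to a full sibling = 0.5.
Option 1: Σ r·B − C = (3·0.5·0.191) − 0.29 = -0.0035.
Option 2: r to a first cousin = 0.125.
Option 2: r to a half-niece or half-nephew = 0.125.
Option 2: Σ r·B − C = (1·0.125·0.166 + 4·0.125·0.392) − 0.54 = -0.32325.
Option 1 has the higher net inclusive-fitness payoff.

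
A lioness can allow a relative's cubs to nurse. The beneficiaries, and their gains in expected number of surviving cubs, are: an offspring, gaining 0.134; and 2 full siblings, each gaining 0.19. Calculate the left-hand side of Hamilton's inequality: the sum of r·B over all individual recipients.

r to an offspring = 0.5 (one parent–offspring link: r = (1/2)^1 = 1/2).
r to a full sibling = 1/2 (full sibs share both parents — two paths of length 2: r = 2·(1/2)^2 = 1/2).
Summing one r·B term per recipient: 1·0.5·0.134 + 2·0.5·0.19 = 0.257.

0.257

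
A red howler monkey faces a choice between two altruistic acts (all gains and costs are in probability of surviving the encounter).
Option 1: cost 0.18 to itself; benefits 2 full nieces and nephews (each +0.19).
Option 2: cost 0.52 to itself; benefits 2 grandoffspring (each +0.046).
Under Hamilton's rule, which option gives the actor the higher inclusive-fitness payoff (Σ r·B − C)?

Option 1: r to a full niece or nephew = 0.25.
Option 1: Σ r·B − C = (2·0.25·0.19) − 0.18 = -0.085.
Option 2: r to a grandoffspring = 0.25.
Option 2: Σ r·B − C = (2·0.25·0.046) − 0.52 = -0.497.
Option 1 has the higher net inclusive-fitness payoff.

Option 1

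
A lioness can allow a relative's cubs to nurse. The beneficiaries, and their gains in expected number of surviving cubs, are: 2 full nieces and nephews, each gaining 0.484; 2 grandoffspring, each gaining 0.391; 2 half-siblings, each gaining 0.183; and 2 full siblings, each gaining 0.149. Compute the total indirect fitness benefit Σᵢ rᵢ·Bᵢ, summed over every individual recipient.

0.678

r to a full niece or nephew = 0.25 (full aunt/uncle↔niece/nephew: two paths of length 3 through the shared grandparent pair: r = 2·(1/2)^3 = 1/4).
r to a grandoffspring = 0.25 (two parent–offspring links: r = (1/2)^2 = 1/4).
r to a half-sibling = 1/4 (half-sibs share one parent — one path of length 2: r = (1/2)^2 = 1/4).
r to a full sibling = 0.5 (full sibs share both parents — two paths of length 2: r = 2·(1/2)^2 = 1/2).
Summing one r·B term per recipient: 2·0.25·0.484 + 2·0.25·0.391 + 2·0.25·0.183 + 2·0.5·0.149 = 0.678.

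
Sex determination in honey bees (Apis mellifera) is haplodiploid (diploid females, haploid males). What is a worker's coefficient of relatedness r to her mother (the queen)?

0.5

One meiotic link between diploid queen and diploid daughter: r = 1/2.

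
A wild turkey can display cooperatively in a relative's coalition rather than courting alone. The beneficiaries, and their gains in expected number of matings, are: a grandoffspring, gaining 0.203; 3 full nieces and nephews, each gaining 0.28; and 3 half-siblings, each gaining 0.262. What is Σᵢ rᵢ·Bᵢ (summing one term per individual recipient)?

r to a grandoffspring = 1/4 (two parent–offspring links: r = (1/2)^2 = 1/4).
r to a full niece or nephew = 1/4 (full aunt/uncle↔niece/nephew: two paths of length 3 through the shared grandparent pair: r = 2·(1/2)^3 = 1/4).
r to a half-sibling = 0.25 (half-sibs share one parent — one path of length 2: r = (1/2)^2 = 1/4).
Summing one r·B term per recipient: 1·0.25·0.203 + 3·0.25·0.28 + 3·0.25·0.262 = 0.45725.

0.45725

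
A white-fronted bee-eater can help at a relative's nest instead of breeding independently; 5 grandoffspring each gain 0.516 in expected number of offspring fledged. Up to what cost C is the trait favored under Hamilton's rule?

0.645

r to a grandoffspring = 0.25 (two parent–offspring links: r = (1/2)^2 = 1/4).
Hamilton's rule: n·r·B > C, so the trait is favored while C < n·r·B = 5·0.25·0.516 = 0.645.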